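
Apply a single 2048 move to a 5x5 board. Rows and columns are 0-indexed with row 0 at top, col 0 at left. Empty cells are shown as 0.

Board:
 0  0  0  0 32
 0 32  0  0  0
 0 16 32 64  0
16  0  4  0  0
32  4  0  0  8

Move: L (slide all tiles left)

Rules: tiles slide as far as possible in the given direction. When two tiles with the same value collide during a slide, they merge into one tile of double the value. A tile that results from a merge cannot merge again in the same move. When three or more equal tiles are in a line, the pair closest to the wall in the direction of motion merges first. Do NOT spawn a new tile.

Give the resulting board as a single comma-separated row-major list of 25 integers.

Slide left:
row 0: [0, 0, 0, 0, 32] -> [32, 0, 0, 0, 0]
row 1: [0, 32, 0, 0, 0] -> [32, 0, 0, 0, 0]
row 2: [0, 16, 32, 64, 0] -> [16, 32, 64, 0, 0]
row 3: [16, 0, 4, 0, 0] -> [16, 4, 0, 0, 0]
row 4: [32, 4, 0, 0, 8] -> [32, 4, 8, 0, 0]

Answer: 32, 0, 0, 0, 0, 32, 0, 0, 0, 0, 16, 32, 64, 0, 0, 16, 4, 0, 0, 0, 32, 4, 8, 0, 0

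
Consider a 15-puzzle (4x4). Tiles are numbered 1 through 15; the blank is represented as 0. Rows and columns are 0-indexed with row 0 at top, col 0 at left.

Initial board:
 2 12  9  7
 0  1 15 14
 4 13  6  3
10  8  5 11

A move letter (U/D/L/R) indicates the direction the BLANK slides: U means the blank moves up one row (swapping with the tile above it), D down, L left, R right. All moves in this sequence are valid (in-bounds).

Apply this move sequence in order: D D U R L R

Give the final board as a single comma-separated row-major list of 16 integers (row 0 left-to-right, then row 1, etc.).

After move 1 (D):
 2 12  9  7
 4  1 15 14
 0 13  6  3
10  8  5 11

After move 2 (D):
 2 12  9  7
 4  1 15 14
10 13  6  3
 0  8  5 11

After move 3 (U):
 2 12  9  7
 4  1 15 14
 0 13  6  3
10  8  5 11

After move 4 (R):
 2 12  9  7
 4  1 15 14
13  0  6  3
10  8  5 11

After move 5 (L):
 2 12  9  7
 4  1 15 14
 0 13  6  3
10  8  5 11

After move 6 (R):
 2 12  9  7
 4  1 15 14
13  0  6  3
10  8  5 11

Answer: 2, 12, 9, 7, 4, 1, 15, 14, 13, 0, 6, 3, 10, 8, 5, 11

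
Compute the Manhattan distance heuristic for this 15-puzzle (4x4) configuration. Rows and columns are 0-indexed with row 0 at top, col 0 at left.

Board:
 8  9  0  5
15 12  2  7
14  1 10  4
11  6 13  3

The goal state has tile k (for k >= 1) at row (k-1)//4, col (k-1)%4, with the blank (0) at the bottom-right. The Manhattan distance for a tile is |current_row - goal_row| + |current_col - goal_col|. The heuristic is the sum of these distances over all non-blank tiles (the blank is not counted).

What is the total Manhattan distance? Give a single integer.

Tile 8: (0,0)->(1,3) = 4
Tile 9: (0,1)->(2,0) = 3
Tile 5: (0,3)->(1,0) = 4
Tile 15: (1,0)->(3,2) = 4
Tile 12: (1,1)->(2,3) = 3
Tile 2: (1,2)->(0,1) = 2
Tile 7: (1,3)->(1,2) = 1
Tile 14: (2,0)->(3,1) = 2
Tile 1: (2,1)->(0,0) = 3
Tile 10: (2,2)->(2,1) = 1
Tile 4: (2,3)->(0,3) = 2
Tile 11: (3,0)->(2,2) = 3
Tile 6: (3,1)->(1,1) = 2
Tile 13: (3,2)->(3,0) = 2
Tile 3: (3,3)->(0,2) = 4
Sum: 4 + 3 + 4 + 4 + 3 + 2 + 1 + 2 + 3 + 1 + 2 + 3 + 2 + 2 + 4 = 40

Answer: 40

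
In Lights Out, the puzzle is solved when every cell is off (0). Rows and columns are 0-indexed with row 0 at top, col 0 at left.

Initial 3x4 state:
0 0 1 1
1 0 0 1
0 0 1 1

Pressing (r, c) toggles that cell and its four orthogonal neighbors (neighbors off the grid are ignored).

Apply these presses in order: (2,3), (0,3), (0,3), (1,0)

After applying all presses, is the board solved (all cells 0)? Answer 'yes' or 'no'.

Answer: no

Derivation:
After press 1 at (2,3):
0 0 1 1
1 0 0 0
0 0 0 0

After press 2 at (0,3):
0 0 0 0
1 0 0 1
0 0 0 0

After press 3 at (0,3):
0 0 1 1
1 0 0 0
0 0 0 0

After press 4 at (1,0):
1 0 1 1
0 1 0 0
1 0 0 0

Lights still on: 5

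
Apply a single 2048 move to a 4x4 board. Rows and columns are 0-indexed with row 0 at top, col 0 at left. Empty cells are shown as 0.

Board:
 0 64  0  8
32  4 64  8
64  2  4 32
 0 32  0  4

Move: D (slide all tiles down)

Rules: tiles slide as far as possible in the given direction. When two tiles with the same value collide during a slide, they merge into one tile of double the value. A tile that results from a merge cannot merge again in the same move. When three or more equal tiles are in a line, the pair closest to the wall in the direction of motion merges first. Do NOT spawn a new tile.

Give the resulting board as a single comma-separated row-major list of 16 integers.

Slide down:
col 0: [0, 32, 64, 0] -> [0, 0, 32, 64]
col 1: [64, 4, 2, 32] -> [64, 4, 2, 32]
col 2: [0, 64, 4, 0] -> [0, 0, 64, 4]
col 3: [8, 8, 32, 4] -> [0, 16, 32, 4]

Answer: 0, 64, 0, 0, 0, 4, 0, 16, 32, 2, 64, 32, 64, 32, 4, 4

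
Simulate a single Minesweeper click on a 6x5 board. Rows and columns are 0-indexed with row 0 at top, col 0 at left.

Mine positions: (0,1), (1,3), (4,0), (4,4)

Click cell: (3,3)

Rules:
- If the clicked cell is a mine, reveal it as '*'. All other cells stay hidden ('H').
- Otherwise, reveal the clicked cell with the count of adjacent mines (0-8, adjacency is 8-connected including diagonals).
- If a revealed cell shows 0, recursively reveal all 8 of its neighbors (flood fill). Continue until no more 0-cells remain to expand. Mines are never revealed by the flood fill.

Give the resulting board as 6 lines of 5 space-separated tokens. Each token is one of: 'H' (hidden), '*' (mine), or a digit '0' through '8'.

H H H H H
H H H H H
H H H H H
H H H 1 H
H H H H H
H H H H H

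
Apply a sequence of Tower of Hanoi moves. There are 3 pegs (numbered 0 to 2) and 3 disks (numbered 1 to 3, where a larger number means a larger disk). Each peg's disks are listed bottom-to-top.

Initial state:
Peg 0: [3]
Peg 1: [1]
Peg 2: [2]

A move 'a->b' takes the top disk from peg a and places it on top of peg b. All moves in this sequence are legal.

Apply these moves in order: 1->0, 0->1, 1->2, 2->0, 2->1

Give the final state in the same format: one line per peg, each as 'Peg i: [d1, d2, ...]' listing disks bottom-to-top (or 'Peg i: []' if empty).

Answer: Peg 0: [3, 1]
Peg 1: [2]
Peg 2: []

Derivation:
After move 1 (1->0):
Peg 0: [3, 1]
Peg 1: []
Peg 2: [2]

After move 2 (0->1):
Peg 0: [3]
Peg 1: [1]
Peg 2: [2]

After move 3 (1->2):
Peg 0: [3]
Peg 1: []
Peg 2: [2, 1]

After move 4 (2->0):
Peg 0: [3, 1]
Peg 1: []
Peg 2: [2]

After move 5 (2->1):
Peg 0: [3, 1]
Peg 1: [2]
Peg 2: []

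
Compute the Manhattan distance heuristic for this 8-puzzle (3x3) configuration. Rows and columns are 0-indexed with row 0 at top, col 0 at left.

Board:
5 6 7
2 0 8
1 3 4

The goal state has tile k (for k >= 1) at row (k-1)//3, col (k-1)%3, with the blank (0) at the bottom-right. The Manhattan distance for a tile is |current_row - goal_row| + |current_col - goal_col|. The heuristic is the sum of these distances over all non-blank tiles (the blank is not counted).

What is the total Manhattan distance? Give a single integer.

Tile 5: (0,0)->(1,1) = 2
Tile 6: (0,1)->(1,2) = 2
Tile 7: (0,2)->(2,0) = 4
Tile 2: (1,0)->(0,1) = 2
Tile 8: (1,2)->(2,1) = 2
Tile 1: (2,0)->(0,0) = 2
Tile 3: (2,1)->(0,2) = 3
Tile 4: (2,2)->(1,0) = 3
Sum: 2 + 2 + 4 + 2 + 2 + 2 + 3 + 3 = 20

Answer: 20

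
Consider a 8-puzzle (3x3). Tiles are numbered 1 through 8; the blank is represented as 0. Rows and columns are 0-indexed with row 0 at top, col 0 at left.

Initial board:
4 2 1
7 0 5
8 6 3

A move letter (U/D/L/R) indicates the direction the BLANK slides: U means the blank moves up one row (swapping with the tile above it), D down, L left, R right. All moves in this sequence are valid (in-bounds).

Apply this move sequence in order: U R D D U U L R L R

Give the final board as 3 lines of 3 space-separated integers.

Answer: 4 1 0
7 2 5
8 6 3

Derivation:
After move 1 (U):
4 0 1
7 2 5
8 6 3

After move 2 (R):
4 1 0
7 2 5
8 6 3

After move 3 (D):
4 1 5
7 2 0
8 6 3

After move 4 (D):
4 1 5
7 2 3
8 6 0

After move 5 (U):
4 1 5
7 2 0
8 6 3

After move 6 (U):
4 1 0
7 2 5
8 6 3

After move 7 (L):
4 0 1
7 2 5
8 6 3

After move 8 (R):
4 1 0
7 2 5
8 6 3

After move 9 (L):
4 0 1
7 2 5
8 6 3

After move 10 (R):
4 1 0
7 2 5
8 6 3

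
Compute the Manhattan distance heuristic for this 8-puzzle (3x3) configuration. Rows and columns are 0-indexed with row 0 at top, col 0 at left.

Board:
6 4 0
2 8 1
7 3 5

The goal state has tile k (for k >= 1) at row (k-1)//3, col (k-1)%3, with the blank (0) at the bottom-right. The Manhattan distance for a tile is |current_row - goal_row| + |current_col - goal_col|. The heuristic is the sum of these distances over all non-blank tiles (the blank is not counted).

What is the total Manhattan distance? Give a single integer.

Answer: 16

Derivation:
Tile 6: (0,0)->(1,2) = 3
Tile 4: (0,1)->(1,0) = 2
Tile 2: (1,0)->(0,1) = 2
Tile 8: (1,1)->(2,1) = 1
Tile 1: (1,2)->(0,0) = 3
Tile 7: (2,0)->(2,0) = 0
Tile 3: (2,1)->(0,2) = 3
Tile 5: (2,2)->(1,1) = 2
Sum: 3 + 2 + 2 + 1 + 3 + 0 + 3 + 2 = 16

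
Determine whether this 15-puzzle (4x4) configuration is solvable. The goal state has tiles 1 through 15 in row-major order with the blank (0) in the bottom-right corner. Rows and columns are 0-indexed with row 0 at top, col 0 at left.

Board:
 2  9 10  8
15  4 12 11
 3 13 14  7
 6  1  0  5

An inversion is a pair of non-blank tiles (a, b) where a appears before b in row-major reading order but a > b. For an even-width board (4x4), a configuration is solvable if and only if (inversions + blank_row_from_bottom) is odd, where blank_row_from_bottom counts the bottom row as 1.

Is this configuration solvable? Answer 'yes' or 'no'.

Inversions: 58
Blank is in row 3 (0-indexed from top), which is row 1 counting from the bottom (bottom = 1).
58 + 1 = 59, which is odd, so the puzzle is solvable.

Answer: yes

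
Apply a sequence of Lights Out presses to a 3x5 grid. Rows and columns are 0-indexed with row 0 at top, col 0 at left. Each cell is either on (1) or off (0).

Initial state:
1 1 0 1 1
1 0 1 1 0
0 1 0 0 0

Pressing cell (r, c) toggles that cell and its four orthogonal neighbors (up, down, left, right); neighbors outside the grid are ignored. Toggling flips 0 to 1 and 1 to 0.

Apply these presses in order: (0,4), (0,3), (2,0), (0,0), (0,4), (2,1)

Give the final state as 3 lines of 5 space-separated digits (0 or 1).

After press 1 at (0,4):
1 1 0 0 0
1 0 1 1 1
0 1 0 0 0

After press 2 at (0,3):
1 1 1 1 1
1 0 1 0 1
0 1 0 0 0

After press 3 at (2,0):
1 1 1 1 1
0 0 1 0 1
1 0 0 0 0

After press 4 at (0,0):
0 0 1 1 1
1 0 1 0 1
1 0 0 0 0

After press 5 at (0,4):
0 0 1 0 0
1 0 1 0 0
1 0 0 0 0

After press 6 at (2,1):
0 0 1 0 0
1 1 1 0 0
0 1 1 0 0

Answer: 0 0 1 0 0
1 1 1 0 0
0 1 1 0 0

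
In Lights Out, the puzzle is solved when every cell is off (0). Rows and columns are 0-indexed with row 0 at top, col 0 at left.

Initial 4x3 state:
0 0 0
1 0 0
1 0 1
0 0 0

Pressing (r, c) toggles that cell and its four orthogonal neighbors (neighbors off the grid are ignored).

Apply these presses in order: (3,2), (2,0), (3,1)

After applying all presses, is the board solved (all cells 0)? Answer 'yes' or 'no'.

After press 1 at (3,2):
0 0 0
1 0 0
1 0 0
0 1 1

After press 2 at (2,0):
0 0 0
0 0 0
0 1 0
1 1 1

After press 3 at (3,1):
0 0 0
0 0 0
0 0 0
0 0 0

Lights still on: 0

Answer: yes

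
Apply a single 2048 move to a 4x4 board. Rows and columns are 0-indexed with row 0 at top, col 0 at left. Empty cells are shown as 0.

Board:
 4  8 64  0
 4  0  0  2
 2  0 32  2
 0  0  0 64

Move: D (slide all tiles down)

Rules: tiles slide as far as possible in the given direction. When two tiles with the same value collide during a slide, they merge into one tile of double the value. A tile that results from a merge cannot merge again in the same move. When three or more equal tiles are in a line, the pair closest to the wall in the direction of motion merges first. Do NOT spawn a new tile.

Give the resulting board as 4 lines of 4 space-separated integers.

Answer:  0  0  0  0
 0  0  0  0
 8  0 64  4
 2  8 32 64

Derivation:
Slide down:
col 0: [4, 4, 2, 0] -> [0, 0, 8, 2]
col 1: [8, 0, 0, 0] -> [0, 0, 0, 8]
col 2: [64, 0, 32, 0] -> [0, 0, 64, 32]
col 3: [0, 2, 2, 64] -> [0, 0, 4, 64]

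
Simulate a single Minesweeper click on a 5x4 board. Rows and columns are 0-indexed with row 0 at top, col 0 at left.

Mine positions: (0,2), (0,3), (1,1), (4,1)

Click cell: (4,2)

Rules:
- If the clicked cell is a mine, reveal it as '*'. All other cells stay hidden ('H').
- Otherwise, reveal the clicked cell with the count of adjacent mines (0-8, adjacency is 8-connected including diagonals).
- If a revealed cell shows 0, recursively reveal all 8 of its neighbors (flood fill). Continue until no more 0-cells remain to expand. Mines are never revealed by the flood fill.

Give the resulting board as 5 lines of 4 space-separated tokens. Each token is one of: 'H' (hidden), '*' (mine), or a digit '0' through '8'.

H H H H
H H H H
H H H H
H H H H
H H 1 H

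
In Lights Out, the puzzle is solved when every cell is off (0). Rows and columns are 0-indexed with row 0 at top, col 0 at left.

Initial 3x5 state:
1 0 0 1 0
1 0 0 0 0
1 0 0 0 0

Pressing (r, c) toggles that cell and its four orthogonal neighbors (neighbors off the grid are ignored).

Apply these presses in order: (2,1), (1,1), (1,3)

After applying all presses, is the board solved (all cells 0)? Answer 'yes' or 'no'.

After press 1 at (2,1):
1 0 0 1 0
1 1 0 0 0
0 1 1 0 0

After press 2 at (1,1):
1 1 0 1 0
0 0 1 0 0
0 0 1 0 0

After press 3 at (1,3):
1 1 0 0 0
0 0 0 1 1
0 0 1 1 0

Lights still on: 6

Answer: no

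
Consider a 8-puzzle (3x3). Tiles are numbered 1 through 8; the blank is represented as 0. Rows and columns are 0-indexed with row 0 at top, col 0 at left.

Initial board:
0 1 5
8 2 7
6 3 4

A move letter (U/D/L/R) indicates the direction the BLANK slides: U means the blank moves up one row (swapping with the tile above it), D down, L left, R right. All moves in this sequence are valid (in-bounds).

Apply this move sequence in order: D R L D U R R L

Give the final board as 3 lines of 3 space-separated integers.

Answer: 8 1 5
2 0 7
6 3 4

Derivation:
After move 1 (D):
8 1 5
0 2 7
6 3 4

After move 2 (R):
8 1 5
2 0 7
6 3 4

After move 3 (L):
8 1 5
0 2 7
6 3 4

After move 4 (D):
8 1 5
6 2 7
0 3 4

After move 5 (U):
8 1 5
0 2 7
6 3 4

After move 6 (R):
8 1 5
2 0 7
6 3 4

After move 7 (R):
8 1 5
2 7 0
6 3 4

After move 8 (L):
8 1 5
2 0 7
6 3 4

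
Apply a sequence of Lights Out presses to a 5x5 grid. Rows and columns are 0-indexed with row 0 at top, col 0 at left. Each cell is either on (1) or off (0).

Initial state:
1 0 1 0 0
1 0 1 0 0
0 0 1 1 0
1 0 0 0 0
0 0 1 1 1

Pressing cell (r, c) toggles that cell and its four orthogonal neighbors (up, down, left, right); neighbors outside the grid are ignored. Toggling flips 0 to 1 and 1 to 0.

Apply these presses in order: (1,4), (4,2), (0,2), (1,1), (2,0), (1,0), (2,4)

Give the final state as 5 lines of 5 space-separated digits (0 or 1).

After press 1 at (1,4):
1 0 1 0 1
1 0 1 1 1
0 0 1 1 1
1 0 0 0 0
0 0 1 1 1

After press 2 at (4,2):
1 0 1 0 1
1 0 1 1 1
0 0 1 1 1
1 0 1 0 0
0 1 0 0 1

After press 3 at (0,2):
1 1 0 1 1
1 0 0 1 1
0 0 1 1 1
1 0 1 0 0
0 1 0 0 1

After press 4 at (1,1):
1 0 0 1 1
0 1 1 1 1
0 1 1 1 1
1 0 1 0 0
0 1 0 0 1

After press 5 at (2,0):
1 0 0 1 1
1 1 1 1 1
1 0 1 1 1
0 0 1 0 0
0 1 0 0 1

After press 6 at (1,0):
0 0 0 1 1
0 0 1 1 1
0 0 1 1 1
0 0 1 0 0
0 1 0 0 1

After press 7 at (2,4):
0 0 0 1 1
0 0 1 1 0
0 0 1 0 0
0 0 1 0 1
0 1 0 0 1

Answer: 0 0 0 1 1
0 0 1 1 0
0 0 1 0 0
0 0 1 0 1
0 1 0 0 1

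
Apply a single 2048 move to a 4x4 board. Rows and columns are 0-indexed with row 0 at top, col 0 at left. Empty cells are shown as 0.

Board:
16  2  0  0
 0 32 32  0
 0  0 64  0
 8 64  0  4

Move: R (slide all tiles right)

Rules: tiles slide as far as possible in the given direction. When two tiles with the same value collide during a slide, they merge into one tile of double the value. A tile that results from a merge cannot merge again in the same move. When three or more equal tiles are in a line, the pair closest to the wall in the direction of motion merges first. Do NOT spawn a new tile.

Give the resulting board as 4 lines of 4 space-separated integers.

Answer:  0  0 16  2
 0  0  0 64
 0  0  0 64
 0  8 64  4

Derivation:
Slide right:
row 0: [16, 2, 0, 0] -> [0, 0, 16, 2]
row 1: [0, 32, 32, 0] -> [0, 0, 0, 64]
row 2: [0, 0, 64, 0] -> [0, 0, 0, 64]
row 3: [8, 64, 0, 4] -> [0, 8, 64, 4]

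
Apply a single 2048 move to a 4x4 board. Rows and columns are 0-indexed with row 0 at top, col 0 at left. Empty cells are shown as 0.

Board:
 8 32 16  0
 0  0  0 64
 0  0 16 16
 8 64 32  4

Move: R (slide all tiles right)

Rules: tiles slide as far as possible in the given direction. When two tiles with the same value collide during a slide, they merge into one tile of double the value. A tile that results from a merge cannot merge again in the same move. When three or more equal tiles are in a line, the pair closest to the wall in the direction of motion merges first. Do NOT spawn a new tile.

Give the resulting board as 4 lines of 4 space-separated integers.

Answer:  0  8 32 16
 0  0  0 64
 0  0  0 32
 8 64 32  4

Derivation:
Slide right:
row 0: [8, 32, 16, 0] -> [0, 8, 32, 16]
row 1: [0, 0, 0, 64] -> [0, 0, 0, 64]
row 2: [0, 0, 16, 16] -> [0, 0, 0, 32]
row 3: [8, 64, 32, 4] -> [8, 64, 32, 4]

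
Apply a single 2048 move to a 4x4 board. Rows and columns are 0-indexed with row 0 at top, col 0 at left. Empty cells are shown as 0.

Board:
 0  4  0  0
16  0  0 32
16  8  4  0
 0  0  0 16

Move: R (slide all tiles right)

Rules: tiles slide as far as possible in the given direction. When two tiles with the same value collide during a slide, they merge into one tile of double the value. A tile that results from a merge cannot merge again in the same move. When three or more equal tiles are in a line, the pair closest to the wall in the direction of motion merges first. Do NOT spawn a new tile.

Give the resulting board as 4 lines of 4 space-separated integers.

Slide right:
row 0: [0, 4, 0, 0] -> [0, 0, 0, 4]
row 1: [16, 0, 0, 32] -> [0, 0, 16, 32]
row 2: [16, 8, 4, 0] -> [0, 16, 8, 4]
row 3: [0, 0, 0, 16] -> [0, 0, 0, 16]

Answer:  0  0  0  4
 0  0 16 32
 0 16  8  4
 0  0  0 16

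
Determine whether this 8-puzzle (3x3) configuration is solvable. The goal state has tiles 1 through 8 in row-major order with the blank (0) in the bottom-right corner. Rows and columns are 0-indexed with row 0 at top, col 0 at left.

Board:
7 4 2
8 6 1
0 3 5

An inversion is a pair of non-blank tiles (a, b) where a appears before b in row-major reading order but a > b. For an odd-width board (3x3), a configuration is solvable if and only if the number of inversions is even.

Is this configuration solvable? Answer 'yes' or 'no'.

Answer: no

Derivation:
Inversions (pairs i<j in row-major order where tile[i] > tile[j] > 0): 17
17 is odd, so the puzzle is not solvable.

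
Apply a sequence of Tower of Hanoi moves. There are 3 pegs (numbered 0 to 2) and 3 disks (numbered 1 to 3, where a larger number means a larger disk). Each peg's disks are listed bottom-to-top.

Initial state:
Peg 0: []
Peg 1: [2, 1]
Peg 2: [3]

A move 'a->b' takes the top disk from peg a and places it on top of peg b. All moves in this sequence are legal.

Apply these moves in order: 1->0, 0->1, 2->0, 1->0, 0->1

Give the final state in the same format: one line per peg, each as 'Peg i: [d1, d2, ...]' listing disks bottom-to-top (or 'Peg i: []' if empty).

After move 1 (1->0):
Peg 0: [1]
Peg 1: [2]
Peg 2: [3]

After move 2 (0->1):
Peg 0: []
Peg 1: [2, 1]
Peg 2: [3]

After move 3 (2->0):
Peg 0: [3]
Peg 1: [2, 1]
Peg 2: []

After move 4 (1->0):
Peg 0: [3, 1]
Peg 1: [2]
Peg 2: []

After move 5 (0->1):
Peg 0: [3]
Peg 1: [2, 1]
Peg 2: []

Answer: Peg 0: [3]
Peg 1: [2, 1]
Peg 2: []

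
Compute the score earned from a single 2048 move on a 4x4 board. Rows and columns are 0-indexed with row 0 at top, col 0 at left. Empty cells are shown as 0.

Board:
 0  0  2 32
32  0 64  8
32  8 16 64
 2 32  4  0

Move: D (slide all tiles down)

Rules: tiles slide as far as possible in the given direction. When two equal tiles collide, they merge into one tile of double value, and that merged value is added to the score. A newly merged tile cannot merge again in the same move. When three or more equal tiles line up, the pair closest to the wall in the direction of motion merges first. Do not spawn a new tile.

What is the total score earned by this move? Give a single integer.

Answer: 64

Derivation:
Slide down:
col 0: [0, 32, 32, 2] -> [0, 0, 64, 2]  score +64 (running 64)
col 1: [0, 0, 8, 32] -> [0, 0, 8, 32]  score +0 (running 64)
col 2: [2, 64, 16, 4] -> [2, 64, 16, 4]  score +0 (running 64)
col 3: [32, 8, 64, 0] -> [0, 32, 8, 64]  score +0 (running 64)
Board after move:
 0  0  2  0
 0  0 64 32
64  8 16  8
 2 32  4 64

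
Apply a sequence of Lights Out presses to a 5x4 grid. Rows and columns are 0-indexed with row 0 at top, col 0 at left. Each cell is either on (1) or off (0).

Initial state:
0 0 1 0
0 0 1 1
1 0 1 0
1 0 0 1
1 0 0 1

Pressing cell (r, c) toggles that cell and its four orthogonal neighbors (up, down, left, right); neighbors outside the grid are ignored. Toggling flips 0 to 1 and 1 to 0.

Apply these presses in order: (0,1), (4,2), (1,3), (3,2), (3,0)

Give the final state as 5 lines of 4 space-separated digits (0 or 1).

After press 1 at (0,1):
1 1 0 0
0 1 1 1
1 0 1 0
1 0 0 1
1 0 0 1

After press 2 at (4,2):
1 1 0 0
0 1 1 1
1 0 1 0
1 0 1 1
1 1 1 0

After press 3 at (1,3):
1 1 0 1
0 1 0 0
1 0 1 1
1 0 1 1
1 1 1 0

After press 4 at (3,2):
1 1 0 1
0 1 0 0
1 0 0 1
1 1 0 0
1 1 0 0

After press 5 at (3,0):
1 1 0 1
0 1 0 0
0 0 0 1
0 0 0 0
0 1 0 0

Answer: 1 1 0 1
0 1 0 0
0 0 0 1
0 0 0 0
0 1 0 0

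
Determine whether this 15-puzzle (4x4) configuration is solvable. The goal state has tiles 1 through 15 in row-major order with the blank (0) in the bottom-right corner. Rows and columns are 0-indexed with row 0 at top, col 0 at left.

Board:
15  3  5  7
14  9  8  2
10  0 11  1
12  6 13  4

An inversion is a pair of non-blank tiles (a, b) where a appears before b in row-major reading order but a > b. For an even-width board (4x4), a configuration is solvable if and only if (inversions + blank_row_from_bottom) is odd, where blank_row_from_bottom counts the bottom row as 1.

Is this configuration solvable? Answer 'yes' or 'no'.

Inversions: 53
Blank is in row 2 (0-indexed from top), which is row 2 counting from the bottom (bottom = 1).
53 + 2 = 55, which is odd, so the puzzle is solvable.

Answer: yes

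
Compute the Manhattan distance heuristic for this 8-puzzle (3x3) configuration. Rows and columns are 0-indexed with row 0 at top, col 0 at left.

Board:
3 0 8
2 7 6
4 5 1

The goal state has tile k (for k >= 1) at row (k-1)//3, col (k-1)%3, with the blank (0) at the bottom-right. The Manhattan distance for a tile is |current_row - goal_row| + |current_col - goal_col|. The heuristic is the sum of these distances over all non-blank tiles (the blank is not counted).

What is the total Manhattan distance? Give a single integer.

Tile 3: (0,0)->(0,2) = 2
Tile 8: (0,2)->(2,1) = 3
Tile 2: (1,0)->(0,1) = 2
Tile 7: (1,1)->(2,0) = 2
Tile 6: (1,2)->(1,2) = 0
Tile 4: (2,0)->(1,0) = 1
Tile 5: (2,1)->(1,1) = 1
Tile 1: (2,2)->(0,0) = 4
Sum: 2 + 3 + 2 + 2 + 0 + 1 + 1 + 4 = 15

Answer: 15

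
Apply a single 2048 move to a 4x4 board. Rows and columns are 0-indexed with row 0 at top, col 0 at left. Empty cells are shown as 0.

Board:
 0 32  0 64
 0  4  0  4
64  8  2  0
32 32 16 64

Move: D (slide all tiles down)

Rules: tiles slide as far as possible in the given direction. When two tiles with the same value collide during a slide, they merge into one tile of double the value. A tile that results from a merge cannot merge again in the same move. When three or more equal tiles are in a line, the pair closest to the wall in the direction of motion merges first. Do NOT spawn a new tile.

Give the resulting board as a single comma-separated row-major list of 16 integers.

Slide down:
col 0: [0, 0, 64, 32] -> [0, 0, 64, 32]
col 1: [32, 4, 8, 32] -> [32, 4, 8, 32]
col 2: [0, 0, 2, 16] -> [0, 0, 2, 16]
col 3: [64, 4, 0, 64] -> [0, 64, 4, 64]

Answer: 0, 32, 0, 0, 0, 4, 0, 64, 64, 8, 2, 4, 32, 32, 16, 64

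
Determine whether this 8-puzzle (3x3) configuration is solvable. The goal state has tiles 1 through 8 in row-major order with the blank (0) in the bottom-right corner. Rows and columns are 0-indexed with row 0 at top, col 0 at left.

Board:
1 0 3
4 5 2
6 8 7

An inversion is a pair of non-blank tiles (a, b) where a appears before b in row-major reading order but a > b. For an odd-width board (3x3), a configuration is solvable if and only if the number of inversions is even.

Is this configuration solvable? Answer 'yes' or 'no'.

Answer: yes

Derivation:
Inversions (pairs i<j in row-major order where tile[i] > tile[j] > 0): 4
4 is even, so the puzzle is solvable.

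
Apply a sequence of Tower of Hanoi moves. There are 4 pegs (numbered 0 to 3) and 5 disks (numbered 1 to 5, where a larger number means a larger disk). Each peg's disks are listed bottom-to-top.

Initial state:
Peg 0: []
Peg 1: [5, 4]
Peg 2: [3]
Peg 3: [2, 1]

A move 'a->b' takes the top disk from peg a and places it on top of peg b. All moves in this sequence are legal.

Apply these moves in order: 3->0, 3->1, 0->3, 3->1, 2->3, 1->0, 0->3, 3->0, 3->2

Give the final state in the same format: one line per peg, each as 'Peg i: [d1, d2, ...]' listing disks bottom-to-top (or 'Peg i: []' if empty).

After move 1 (3->0):
Peg 0: [1]
Peg 1: [5, 4]
Peg 2: [3]
Peg 3: [2]

After move 2 (3->1):
Peg 0: [1]
Peg 1: [5, 4, 2]
Peg 2: [3]
Peg 3: []

After move 3 (0->3):
Peg 0: []
Peg 1: [5, 4, 2]
Peg 2: [3]
Peg 3: [1]

After move 4 (3->1):
Peg 0: []
Peg 1: [5, 4, 2, 1]
Peg 2: [3]
Peg 3: []

After move 5 (2->3):
Peg 0: []
Peg 1: [5, 4, 2, 1]
Peg 2: []
Peg 3: [3]

After move 6 (1->0):
Peg 0: [1]
Peg 1: [5, 4, 2]
Peg 2: []
Peg 3: [3]

After move 7 (0->3):
Peg 0: []
Peg 1: [5, 4, 2]
Peg 2: []
Peg 3: [3, 1]

After move 8 (3->0):
Peg 0: [1]
Peg 1: [5, 4, 2]
Peg 2: []
Peg 3: [3]

After move 9 (3->2):
Peg 0: [1]
Peg 1: [5, 4, 2]
Peg 2: [3]
Peg 3: []

Answer: Peg 0: [1]
Peg 1: [5, 4, 2]
Peg 2: [3]
Peg 3: []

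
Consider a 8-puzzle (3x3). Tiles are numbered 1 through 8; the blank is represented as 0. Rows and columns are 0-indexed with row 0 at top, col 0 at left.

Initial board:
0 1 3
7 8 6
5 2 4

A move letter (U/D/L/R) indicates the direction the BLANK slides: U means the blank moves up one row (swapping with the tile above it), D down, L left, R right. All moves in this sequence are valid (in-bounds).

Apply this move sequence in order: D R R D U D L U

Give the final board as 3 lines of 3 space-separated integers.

After move 1 (D):
7 1 3
0 8 6
5 2 4

After move 2 (R):
7 1 3
8 0 6
5 2 4

After move 3 (R):
7 1 3
8 6 0
5 2 4

After move 4 (D):
7 1 3
8 6 4
5 2 0

After move 5 (U):
7 1 3
8 6 0
5 2 4

After move 6 (D):
7 1 3
8 6 4
5 2 0

After move 7 (L):
7 1 3
8 6 4
5 0 2

After move 8 (U):
7 1 3
8 0 4
5 6 2

Answer: 7 1 3
8 0 4
5 6 2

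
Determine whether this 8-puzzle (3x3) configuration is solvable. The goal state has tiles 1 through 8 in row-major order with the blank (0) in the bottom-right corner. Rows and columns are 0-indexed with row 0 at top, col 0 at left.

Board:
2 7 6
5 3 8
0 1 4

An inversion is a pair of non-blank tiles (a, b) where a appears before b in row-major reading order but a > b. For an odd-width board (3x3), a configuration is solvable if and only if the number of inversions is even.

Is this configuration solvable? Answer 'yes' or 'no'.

Answer: yes

Derivation:
Inversions (pairs i<j in row-major order where tile[i] > tile[j] > 0): 16
16 is even, so the puzzle is solvable.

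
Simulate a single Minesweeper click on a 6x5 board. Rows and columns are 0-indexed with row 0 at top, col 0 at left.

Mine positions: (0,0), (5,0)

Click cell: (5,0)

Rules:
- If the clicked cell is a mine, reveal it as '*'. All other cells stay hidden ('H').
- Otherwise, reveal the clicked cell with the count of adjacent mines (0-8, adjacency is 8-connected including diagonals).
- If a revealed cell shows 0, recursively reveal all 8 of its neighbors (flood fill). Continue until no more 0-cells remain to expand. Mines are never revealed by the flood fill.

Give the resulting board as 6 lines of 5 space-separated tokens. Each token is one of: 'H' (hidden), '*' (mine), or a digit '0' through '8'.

H H H H H
H H H H H
H H H H H
H H H H H
H H H H H
* H H H H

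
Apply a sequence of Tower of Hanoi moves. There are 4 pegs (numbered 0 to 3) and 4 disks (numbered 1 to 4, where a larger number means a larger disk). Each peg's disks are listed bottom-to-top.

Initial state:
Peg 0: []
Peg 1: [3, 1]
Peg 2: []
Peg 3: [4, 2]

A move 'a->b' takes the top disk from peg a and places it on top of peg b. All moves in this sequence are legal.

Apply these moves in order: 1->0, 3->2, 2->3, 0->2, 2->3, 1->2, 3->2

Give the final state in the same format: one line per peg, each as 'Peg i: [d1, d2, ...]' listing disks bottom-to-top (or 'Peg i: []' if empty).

After move 1 (1->0):
Peg 0: [1]
Peg 1: [3]
Peg 2: []
Peg 3: [4, 2]

After move 2 (3->2):
Peg 0: [1]
Peg 1: [3]
Peg 2: [2]
Peg 3: [4]

After move 3 (2->3):
Peg 0: [1]
Peg 1: [3]
Peg 2: []
Peg 3: [4, 2]

After move 4 (0->2):
Peg 0: []
Peg 1: [3]
Peg 2: [1]
Peg 3: [4, 2]

After move 5 (2->3):
Peg 0: []
Peg 1: [3]
Peg 2: []
Peg 3: [4, 2, 1]

After move 6 (1->2):
Peg 0: []
Peg 1: []
Peg 2: [3]
Peg 3: [4, 2, 1]

After move 7 (3->2):
Peg 0: []
Peg 1: []
Peg 2: [3, 1]
Peg 3: [4, 2]

Answer: Peg 0: []
Peg 1: []
Peg 2: [3, 1]
Peg 3: [4, 2]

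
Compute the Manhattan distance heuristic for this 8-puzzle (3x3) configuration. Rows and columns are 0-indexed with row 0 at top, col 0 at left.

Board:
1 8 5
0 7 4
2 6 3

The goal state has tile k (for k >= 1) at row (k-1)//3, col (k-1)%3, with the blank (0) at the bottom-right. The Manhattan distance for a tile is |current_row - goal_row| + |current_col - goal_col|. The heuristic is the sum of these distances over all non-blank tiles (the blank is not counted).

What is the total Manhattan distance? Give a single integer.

Tile 1: (0,0)->(0,0) = 0
Tile 8: (0,1)->(2,1) = 2
Tile 5: (0,2)->(1,1) = 2
Tile 7: (1,1)->(2,0) = 2
Tile 4: (1,2)->(1,0) = 2
Tile 2: (2,0)->(0,1) = 3
Tile 6: (2,1)->(1,2) = 2
Tile 3: (2,2)->(0,2) = 2
Sum: 0 + 2 + 2 + 2 + 2 + 3 + 2 + 2 = 15

Answer: 15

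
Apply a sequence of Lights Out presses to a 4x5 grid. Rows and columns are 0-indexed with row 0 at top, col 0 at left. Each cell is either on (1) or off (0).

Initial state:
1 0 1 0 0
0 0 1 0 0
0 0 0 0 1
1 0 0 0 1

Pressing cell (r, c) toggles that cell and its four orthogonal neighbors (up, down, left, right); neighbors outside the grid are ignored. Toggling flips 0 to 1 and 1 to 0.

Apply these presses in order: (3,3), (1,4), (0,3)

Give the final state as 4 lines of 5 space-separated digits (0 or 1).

Answer: 1 0 0 1 0
0 0 1 0 1
0 0 0 1 0
1 0 1 1 0

Derivation:
After press 1 at (3,3):
1 0 1 0 0
0 0 1 0 0
0 0 0 1 1
1 0 1 1 0

After press 2 at (1,4):
1 0 1 0 1
0 0 1 1 1
0 0 0 1 0
1 0 1 1 0

After press 3 at (0,3):
1 0 0 1 0
0 0 1 0 1
0 0 0 1 0
1 0 1 1 0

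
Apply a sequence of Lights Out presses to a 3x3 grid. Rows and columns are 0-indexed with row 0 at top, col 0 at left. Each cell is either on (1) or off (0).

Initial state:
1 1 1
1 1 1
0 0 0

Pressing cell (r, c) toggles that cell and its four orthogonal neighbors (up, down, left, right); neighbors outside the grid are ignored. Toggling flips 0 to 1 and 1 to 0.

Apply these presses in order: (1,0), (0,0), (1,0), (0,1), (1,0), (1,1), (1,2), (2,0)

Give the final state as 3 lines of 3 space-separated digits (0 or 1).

After press 1 at (1,0):
0 1 1
0 0 1
1 0 0

After press 2 at (0,0):
1 0 1
1 0 1
1 0 0

After press 3 at (1,0):
0 0 1
0 1 1
0 0 0

After press 4 at (0,1):
1 1 0
0 0 1
0 0 0

After press 5 at (1,0):
0 1 0
1 1 1
1 0 0

After press 6 at (1,1):
0 0 0
0 0 0
1 1 0

After press 7 at (1,2):
0 0 1
0 1 1
1 1 1

After press 8 at (2,0):
0 0 1
1 1 1
0 0 1

Answer: 0 0 1
1 1 1
0 0 1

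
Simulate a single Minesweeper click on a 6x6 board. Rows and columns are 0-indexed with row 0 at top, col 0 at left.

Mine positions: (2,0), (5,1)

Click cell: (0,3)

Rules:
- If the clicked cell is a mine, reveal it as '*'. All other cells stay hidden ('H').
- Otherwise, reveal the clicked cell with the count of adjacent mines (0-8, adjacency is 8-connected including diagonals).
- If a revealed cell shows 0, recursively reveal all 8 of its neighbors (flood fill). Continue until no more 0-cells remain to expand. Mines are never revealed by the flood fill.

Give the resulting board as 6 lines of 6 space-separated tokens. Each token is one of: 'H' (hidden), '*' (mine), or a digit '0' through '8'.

0 0 0 0 0 0
1 1 0 0 0 0
H 1 0 0 0 0
H 1 0 0 0 0
H 1 1 0 0 0
H H 1 0 0 0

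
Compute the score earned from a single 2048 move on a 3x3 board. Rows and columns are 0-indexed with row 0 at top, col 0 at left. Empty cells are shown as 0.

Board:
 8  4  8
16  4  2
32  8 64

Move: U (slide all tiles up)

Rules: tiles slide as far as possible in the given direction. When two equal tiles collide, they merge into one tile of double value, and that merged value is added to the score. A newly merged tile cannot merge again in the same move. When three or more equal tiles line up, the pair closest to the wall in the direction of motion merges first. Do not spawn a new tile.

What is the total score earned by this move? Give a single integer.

Slide up:
col 0: [8, 16, 32] -> [8, 16, 32]  score +0 (running 0)
col 1: [4, 4, 8] -> [8, 8, 0]  score +8 (running 8)
col 2: [8, 2, 64] -> [8, 2, 64]  score +0 (running 8)
Board after move:
 8  8  8
16  8  2
32  0 64

Answer: 8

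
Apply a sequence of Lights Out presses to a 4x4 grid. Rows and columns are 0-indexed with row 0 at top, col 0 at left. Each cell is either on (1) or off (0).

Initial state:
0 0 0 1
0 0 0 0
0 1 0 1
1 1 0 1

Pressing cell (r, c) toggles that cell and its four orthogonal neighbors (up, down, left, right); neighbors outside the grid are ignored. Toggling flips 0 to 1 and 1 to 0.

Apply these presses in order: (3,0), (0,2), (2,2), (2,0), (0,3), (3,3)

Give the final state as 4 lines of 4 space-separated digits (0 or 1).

Answer: 0 1 0 1
1 0 0 1
0 1 1 1
1 0 0 0

Derivation:
After press 1 at (3,0):
0 0 0 1
0 0 0 0
1 1 0 1
0 0 0 1

After press 2 at (0,2):
0 1 1 0
0 0 1 0
1 1 0 1
0 0 0 1

After press 3 at (2,2):
0 1 1 0
0 0 0 0
1 0 1 0
0 0 1 1

After press 4 at (2,0):
0 1 1 0
1 0 0 0
0 1 1 0
1 0 1 1

After press 5 at (0,3):
0 1 0 1
1 0 0 1
0 1 1 0
1 0 1 1

After press 6 at (3,3):
0 1 0 1
1 0 0 1
0 1 1 1
1 0 0 0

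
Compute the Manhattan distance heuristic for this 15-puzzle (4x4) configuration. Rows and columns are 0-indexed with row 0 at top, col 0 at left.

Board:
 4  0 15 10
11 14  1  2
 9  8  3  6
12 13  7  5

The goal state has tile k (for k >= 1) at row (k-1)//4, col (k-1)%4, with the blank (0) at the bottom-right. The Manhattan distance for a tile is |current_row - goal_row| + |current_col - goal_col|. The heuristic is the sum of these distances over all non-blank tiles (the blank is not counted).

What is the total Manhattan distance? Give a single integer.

Tile 4: (0,0)->(0,3) = 3
Tile 15: (0,2)->(3,2) = 3
Tile 10: (0,3)->(2,1) = 4
Tile 11: (1,0)->(2,2) = 3
Tile 14: (1,1)->(3,1) = 2
Tile 1: (1,2)->(0,0) = 3
Tile 2: (1,3)->(0,1) = 3
Tile 9: (2,0)->(2,0) = 0
Tile 8: (2,1)->(1,3) = 3
Tile 3: (2,2)->(0,2) = 2
Tile 6: (2,3)->(1,1) = 3
Tile 12: (3,0)->(2,3) = 4
Tile 13: (3,1)->(3,0) = 1
Tile 7: (3,2)->(1,2) = 2
Tile 5: (3,3)->(1,0) = 5
Sum: 3 + 3 + 4 + 3 + 2 + 3 + 3 + 0 + 3 + 2 + 3 + 4 + 1 + 2 + 5 = 41

Answer: 41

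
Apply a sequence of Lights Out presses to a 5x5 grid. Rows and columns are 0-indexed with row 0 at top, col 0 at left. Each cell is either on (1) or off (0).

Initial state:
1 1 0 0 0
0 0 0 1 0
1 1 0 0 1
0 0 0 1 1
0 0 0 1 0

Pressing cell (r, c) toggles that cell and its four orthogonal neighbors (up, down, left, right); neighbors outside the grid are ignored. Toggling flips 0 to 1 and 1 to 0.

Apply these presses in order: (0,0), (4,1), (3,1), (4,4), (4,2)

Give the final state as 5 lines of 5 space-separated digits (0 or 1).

Answer: 0 0 0 0 0
1 0 0 1 0
1 0 0 0 1
1 0 0 1 0
1 1 0 1 1

Derivation:
After press 1 at (0,0):
0 0 0 0 0
1 0 0 1 0
1 1 0 0 1
0 0 0 1 1
0 0 0 1 0

After press 2 at (4,1):
0 0 0 0 0
1 0 0 1 0
1 1 0 0 1
0 1 0 1 1
1 1 1 1 0

After press 3 at (3,1):
0 0 0 0 0
1 0 0 1 0
1 0 0 0 1
1 0 1 1 1
1 0 1 1 0

After press 4 at (4,4):
0 0 0 0 0
1 0 0 1 0
1 0 0 0 1
1 0 1 1 0
1 0 1 0 1

After press 5 at (4,2):
0 0 0 0 0
1 0 0 1 0
1 0 0 0 1
1 0 0 1 0
1 1 0 1 1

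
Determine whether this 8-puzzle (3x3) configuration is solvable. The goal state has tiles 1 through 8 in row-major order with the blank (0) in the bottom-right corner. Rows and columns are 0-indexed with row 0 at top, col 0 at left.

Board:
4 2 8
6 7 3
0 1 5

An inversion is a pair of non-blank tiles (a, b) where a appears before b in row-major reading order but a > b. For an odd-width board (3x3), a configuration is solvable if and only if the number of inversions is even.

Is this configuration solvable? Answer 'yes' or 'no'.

Answer: yes

Derivation:
Inversions (pairs i<j in row-major order where tile[i] > tile[j] > 0): 16
16 is even, so the puzzle is solvable.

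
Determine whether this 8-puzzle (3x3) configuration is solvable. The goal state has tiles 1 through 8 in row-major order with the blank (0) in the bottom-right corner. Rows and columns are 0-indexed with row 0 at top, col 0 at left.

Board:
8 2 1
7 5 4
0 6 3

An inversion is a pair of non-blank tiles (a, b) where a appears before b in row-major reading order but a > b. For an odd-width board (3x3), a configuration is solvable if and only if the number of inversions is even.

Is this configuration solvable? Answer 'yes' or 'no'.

Inversions (pairs i<j in row-major order where tile[i] > tile[j] > 0): 16
16 is even, so the puzzle is solvable.

Answer: yes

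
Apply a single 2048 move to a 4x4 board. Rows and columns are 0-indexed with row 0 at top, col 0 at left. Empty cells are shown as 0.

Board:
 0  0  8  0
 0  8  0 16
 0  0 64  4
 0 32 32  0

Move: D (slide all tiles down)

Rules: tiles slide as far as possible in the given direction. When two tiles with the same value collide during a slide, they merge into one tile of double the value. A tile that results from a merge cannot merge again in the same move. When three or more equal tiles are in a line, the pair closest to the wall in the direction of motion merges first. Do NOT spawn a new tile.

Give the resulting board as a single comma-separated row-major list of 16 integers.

Slide down:
col 0: [0, 0, 0, 0] -> [0, 0, 0, 0]
col 1: [0, 8, 0, 32] -> [0, 0, 8, 32]
col 2: [8, 0, 64, 32] -> [0, 8, 64, 32]
col 3: [0, 16, 4, 0] -> [0, 0, 16, 4]

Answer: 0, 0, 0, 0, 0, 0, 8, 0, 0, 8, 64, 16, 0, 32, 32, 4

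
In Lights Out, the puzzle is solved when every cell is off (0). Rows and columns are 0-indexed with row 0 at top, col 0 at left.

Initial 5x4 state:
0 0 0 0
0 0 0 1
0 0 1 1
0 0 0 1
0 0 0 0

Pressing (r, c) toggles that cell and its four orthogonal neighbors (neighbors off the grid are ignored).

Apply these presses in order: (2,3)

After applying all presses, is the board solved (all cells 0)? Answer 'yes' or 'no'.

Answer: yes

Derivation:
After press 1 at (2,3):
0 0 0 0
0 0 0 0
0 0 0 0
0 0 0 0
0 0 0 0

Lights still on: 0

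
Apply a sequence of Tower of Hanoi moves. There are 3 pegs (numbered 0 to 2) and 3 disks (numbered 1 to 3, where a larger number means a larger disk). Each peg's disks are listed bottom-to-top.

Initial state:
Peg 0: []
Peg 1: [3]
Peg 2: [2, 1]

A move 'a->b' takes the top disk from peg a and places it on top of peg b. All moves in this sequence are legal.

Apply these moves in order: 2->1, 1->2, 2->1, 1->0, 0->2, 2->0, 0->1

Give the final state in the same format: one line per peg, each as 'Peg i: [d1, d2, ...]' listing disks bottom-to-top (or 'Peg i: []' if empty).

After move 1 (2->1):
Peg 0: []
Peg 1: [3, 1]
Peg 2: [2]

After move 2 (1->2):
Peg 0: []
Peg 1: [3]
Peg 2: [2, 1]

After move 3 (2->1):
Peg 0: []
Peg 1: [3, 1]
Peg 2: [2]

After move 4 (1->0):
Peg 0: [1]
Peg 1: [3]
Peg 2: [2]

After move 5 (0->2):
Peg 0: []
Peg 1: [3]
Peg 2: [2, 1]

After move 6 (2->0):
Peg 0: [1]
Peg 1: [3]
Peg 2: [2]

After move 7 (0->1):
Peg 0: []
Peg 1: [3, 1]
Peg 2: [2]

Answer: Peg 0: []
Peg 1: [3, 1]
Peg 2: [2]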